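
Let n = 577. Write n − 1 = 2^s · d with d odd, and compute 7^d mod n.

577 − 1 = 576 = 2^6 · 9, so d = 9.
7^1 ≡ 7 (mod 577)
7^2 ≡ 7^2 = 49 ≡ 49 (mod 577)
7^4 ≡ 49^2 = 2401 ≡ 93 (mod 577)
7^8 ≡ 93^2 = 8649 ≡ 571 (mod 577)
9 = 8 + 1 in binary powers of 2.
So 7^9 ≡ 571 · 7 ≡ 535 (mod 577).
Squaring chain: 535 → 33 → 512 → 186 → 553 → 576; reaches −1, so base 7 does not prove 577 composite.

535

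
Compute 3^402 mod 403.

287

3^1 ≡ 3 (mod 403)
3^2 ≡ 3^2 = 9 ≡ 9 (mod 403)
3^4 ≡ 9^2 = 81 ≡ 81 (mod 403)
3^8 ≡ 81^2 = 6561 ≡ 113 (mod 403)
3^16 ≡ 113^2 = 12769 ≡ 276 (mod 403)
3^32 ≡ 276^2 = 76176 ≡ 9 (mod 403)
3^64 ≡ 9^2 = 81 ≡ 81 (mod 403)
3^128 ≡ 81^2 = 6561 ≡ 113 (mod 403)
3^256 ≡ 113^2 = 12769 ≡ 276 (mod 403)
402 = 256 + 128 + 16 + 2 in binary powers of 2.
So 3^402 ≡ 276 · 113 · 276 · 9 ≡ 287 (mod 403).
Since 287 ≠ 1, base 3 is a Fermat witness: 403 is composite.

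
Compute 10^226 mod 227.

10^1 ≡ 10 (mod 227)
10^2 ≡ 10^2 = 100 ≡ 100 (mod 227)
10^4 ≡ 100^2 = 10000 ≡ 12 (mod 227)
10^8 ≡ 12^2 = 144 ≡ 144 (mod 227)
10^16 ≡ 144^2 = 20736 ≡ 79 (mod 227)
10^32 ≡ 79^2 = 6241 ≡ 112 (mod 227)
10^64 ≡ 112^2 = 12544 ≡ 59 (mod 227)
10^128 ≡ 59^2 = 3481 ≡ 76 (mod 227)
226 = 128 + 64 + 32 + 2 in binary powers of 2.
So 10^226 ≡ 76 · 59 · 112 · 100 ≡ 1 (mod 227).
Since the result is 1, base 10 gives no evidence that 227 is composite.

1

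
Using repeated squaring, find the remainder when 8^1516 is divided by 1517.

174

8^1 ≡ 8 (mod 1517)
8^2 ≡ 8^2 = 64 ≡ 64 (mod 1517)
8^4 ≡ 64^2 = 4096 ≡ 1062 (mod 1517)
8^8 ≡ 1062^2 = 1127844 ≡ 713 (mod 1517)
8^16 ≡ 713^2 = 508369 ≡ 174 (mod 1517)
8^32 ≡ 174^2 = 30276 ≡ 1453 (mod 1517)
8^64 ≡ 1453^2 = 2111209 ≡ 1062 (mod 1517)
8^128 ≡ 1062^2 = 1127844 ≡ 713 (mod 1517)
8^256 ≡ 713^2 = 508369 ≡ 174 (mod 1517)
8^512 ≡ 174^2 = 30276 ≡ 1453 (mod 1517)
8^1024 ≡ 1453^2 = 2111209 ≡ 1062 (mod 1517)
1516 = 1024 + 256 + 128 + 64 + 32 + 8 + 4 in binary powers of 2.
So 8^1516 ≡ 1062 · 174 · 713 · 1062 · 1453 · 713 · 1062 ≡ 174 (mod 1517).
Since 174 ≠ 1, base 8 is a Fermat witness: 1517 is composite.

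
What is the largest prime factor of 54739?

67

54739 = 19 · 2881
2881 = 43 · 67
67 is prime.
So 54739 = 19 · 43 · 67; the largest prime factor is 67.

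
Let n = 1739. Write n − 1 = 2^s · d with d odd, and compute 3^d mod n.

1739 − 1 = 1738 = 2^1 · 869, so d = 869.
3^1 ≡ 3 (mod 1739)
3^2 ≡ 3^2 = 9 ≡ 9 (mod 1739)
3^4 ≡ 9^2 = 81 ≡ 81 (mod 1739)
3^8 ≡ 81^2 = 6561 ≡ 1344 (mod 1739)
3^16 ≡ 1344^2 = 1806336 ≡ 1254 (mod 1739)
3^32 ≡ 1254^2 = 1572516 ≡ 460 (mod 1739)
3^64 ≡ 460^2 = 211600 ≡ 1181 (mod 1739)
3^128 ≡ 1181^2 = 1394761 ≡ 83 (mod 1739)
3^256 ≡ 83^2 = 6889 ≡ 1672 (mod 1739)
3^512 ≡ 1672^2 = 2795584 ≡ 1011 (mod 1739)
869 = 512 + 256 + 64 + 32 + 4 + 1 in binary powers of 2.
So 3^869 ≡ 1011 · 1672 · 1181 · 460 · 81 · 3 ≡ 946 (mod 1739).
Squaring chain: 946; never reaches −1, so base 3 is a Miller–Rabin witness that 1739 is composite.

946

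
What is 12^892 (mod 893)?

178

12^1 ≡ 12 (mod 893)
12^2 ≡ 12^2 = 144 ≡ 144 (mod 893)
12^4 ≡ 144^2 = 20736 ≡ 197 (mod 893)
12^8 ≡ 197^2 = 38809 ≡ 410 (mod 893)
12^16 ≡ 410^2 = 168100 ≡ 216 (mod 893)
12^32 ≡ 216^2 = 46656 ≡ 220 (mod 893)
12^64 ≡ 220^2 = 48400 ≡ 178 (mod 893)
12^128 ≡ 178^2 = 31684 ≡ 429 (mod 893)
12^256 ≡ 429^2 = 184041 ≡ 83 (mod 893)
12^512 ≡ 83^2 = 6889 ≡ 638 (mod 893)
892 = 512 + 256 + 64 + 32 + 16 + 8 + 4 in binary powers of 2.
So 12^892 ≡ 638 · 83 · 178 · 220 · 216 · 410 · 197 ≡ 178 (mod 893).
Since 178 ≠ 1, base 12 is a Fermat witness: 893 is composite.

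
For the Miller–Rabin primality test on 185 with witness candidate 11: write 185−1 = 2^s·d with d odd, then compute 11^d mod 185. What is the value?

101

185 − 1 = 184 = 2^3 · 23, so d = 23.
11^1 ≡ 11 (mod 185)
11^2 ≡ 11^2 = 121 ≡ 121 (mod 185)
11^4 ≡ 121^2 = 14641 ≡ 26 (mod 185)
11^8 ≡ 26^2 = 676 ≡ 121 (mod 185)
11^16 ≡ 121^2 = 14641 ≡ 26 (mod 185)
23 = 16 + 4 + 2 + 1 in binary powers of 2.
So 11^23 ≡ 26 · 26 · 121 · 11 ≡ 101 (mod 185).
Squaring chain: 101 → 26 → 121; never reaches −1, so base 11 is a Miller–Rabin witness that 185 is composite.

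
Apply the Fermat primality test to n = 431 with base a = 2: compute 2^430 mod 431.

2^1 ≡ 2 (mod 431)
2^2 ≡ 2^2 = 4 ≡ 4 (mod 431)
2^4 ≡ 4^2 = 16 ≡ 16 (mod 431)
2^8 ≡ 16^2 = 256 ≡ 256 (mod 431)
2^16 ≡ 256^2 = 65536 ≡ 24 (mod 431)
2^32 ≡ 24^2 = 576 ≡ 145 (mod 431)
2^64 ≡ 145^2 = 21025 ≡ 337 (mod 431)
2^128 ≡ 337^2 = 113569 ≡ 216 (mod 431)
2^256 ≡ 216^2 = 46656 ≡ 108 (mod 431)
430 = 256 + 128 + 32 + 8 + 4 + 2 in binary powers of 2.
So 2^430 ≡ 108 · 216 · 145 · 256 · 16 · 4 ≡ 1 (mod 431).
Since the result is 1, base 2 gives no evidence that 431 is composite.

1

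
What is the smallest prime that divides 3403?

41

3403 is odd.
Digit sum 10, not divisible by 3.
Ends in 3: not divisible by 5.
7: 3403 = 7·486 + 1
11: 3403 = 11·309 + 4
13: 3403 = 13·261 + 10
17: 3403 = 17·200 + 3
19: 3403 = 19·179 + 2
23: 3403 = 23·147 + 22
29: 3403 = 29·117 + 10
31: 3403 = 31·109 + 24
37: 3403 = 37·91 + 36
41: 3403 = 41·83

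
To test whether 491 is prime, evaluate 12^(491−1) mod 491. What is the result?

12^1 ≡ 12 (mod 491)
12^2 ≡ 12^2 = 144 ≡ 144 (mod 491)
12^4 ≡ 144^2 = 20736 ≡ 114 (mod 491)
12^8 ≡ 114^2 = 12996 ≡ 230 (mod 491)
12^16 ≡ 230^2 = 52900 ≡ 363 (mod 491)
12^32 ≡ 363^2 = 131769 ≡ 181 (mod 491)
12^64 ≡ 181^2 = 32761 ≡ 355 (mod 491)
12^128 ≡ 355^2 = 126025 ≡ 329 (mod 491)
12^256 ≡ 329^2 = 108241 ≡ 221 (mod 491)
490 = 256 + 128 + 64 + 32 + 8 + 2 in binary powers of 2.
So 12^490 ≡ 221 · 329 · 355 · 181 · 230 · 144 ≡ 1 (mod 491).
Since the result is 1, base 12 gives no evidence that 491 is composite.

1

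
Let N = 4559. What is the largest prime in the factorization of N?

4559 = 47 · 97
97 is prime.
So 4559 = 47 · 97; the largest prime factor is 97.

97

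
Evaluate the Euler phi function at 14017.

Factor: 14017 = 107 · 131.
φ(14017) = (107−1) · (131−1) = 106 · 130 = 13780.

13780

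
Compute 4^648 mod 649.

559

4^1 ≡ 4 (mod 649)
4^2 ≡ 4^2 = 16 ≡ 16 (mod 649)
4^4 ≡ 16^2 = 256 ≡ 256 (mod 649)
4^8 ≡ 256^2 = 65536 ≡ 636 (mod 649)
4^16 ≡ 636^2 = 404496 ≡ 169 (mod 649)
4^32 ≡ 169^2 = 28561 ≡ 5 (mod 649)
4^64 ≡ 5^2 = 25 ≡ 25 (mod 649)
4^128 ≡ 25^2 = 625 ≡ 625 (mod 649)
4^256 ≡ 625^2 = 390625 ≡ 576 (mod 649)
4^512 ≡ 576^2 = 331776 ≡ 137 (mod 649)
648 = 512 + 128 + 8 in binary powers of 2.
So 4^648 ≡ 137 · 625 · 636 ≡ 559 (mod 649).
Since 559 ≠ 1, base 4 is a Fermat witness: 649 is composite.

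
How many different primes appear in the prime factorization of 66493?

66493 = 7^2 · 1357
1357 = 23 · 59
66493 = 7^2 · 23 · 59, which has 3 distinct prime factors.

3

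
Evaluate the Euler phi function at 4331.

4200

Factor: 4331 = 61 · 71.
φ(4331) = (61−1) · (71−1) = 60 · 70 = 4200.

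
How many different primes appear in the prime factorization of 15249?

4

15249 = 3 · 5083
5083 = 13 · 391
391 = 17 · 23
15249 = 3 · 13 · 17 · 23, which has 4 distinct prime factors.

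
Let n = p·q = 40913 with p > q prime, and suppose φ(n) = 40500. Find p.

251

φ(n) = (p−1)(q−1) = n − (p+q) + 1, so p + q = 40913 − 40500 + 1 = 414.
p and q are the roots of t² − 414t + 40913 = 0.
Discriminant: 414² − 4·40913 = 171396 − 163652 = 7744; √7744 = 88.
q = (414 − 88)/2 = 163, p = (414 + 88)/2 = 251.
Check: 163 · 251 = 40913.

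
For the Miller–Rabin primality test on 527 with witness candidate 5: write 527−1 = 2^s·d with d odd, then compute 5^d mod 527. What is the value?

180

527 − 1 = 526 = 2^1 · 263, so d = 263.
5^1 ≡ 5 (mod 527)
5^2 ≡ 5^2 = 25 ≡ 25 (mod 527)
5^4 ≡ 25^2 = 625 ≡ 98 (mod 527)
5^8 ≡ 98^2 = 9604 ≡ 118 (mod 527)
5^16 ≡ 118^2 = 13924 ≡ 222 (mod 527)
5^32 ≡ 222^2 = 49284 ≡ 273 (mod 527)
5^64 ≡ 273^2 = 74529 ≡ 222 (mod 527)
5^128 ≡ 222^2 = 49284 ≡ 273 (mod 527)
5^256 ≡ 273^2 = 74529 ≡ 222 (mod 527)
263 = 256 + 4 + 2 + 1 in binary powers of 2.
So 5^263 ≡ 222 · 98 · 25 · 5 ≡ 180 (mod 527).
Squaring chain: 180; never reaches −1, so base 5 is a Miller–Rabin witness that 527 is composite.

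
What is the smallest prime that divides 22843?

53

22843 is odd.
Digit sum 19, not divisible by 3.
Ends in 3: not divisible by 5.
7: 22843 = 7·3263 + 2
11: 22843 = 11·2076 + 7
13: 22843 = 13·1757 + 2
17: 22843 = 17·1343 + 12
19: 22843 = 19·1202 + 5
23: 22843 = 23·993 + 4
29: 22843 = 29·787 + 20
31: 22843 = 31·736 + 27
37: 22843 = 37·617 + 14
41: 22843 = 41·557 + 6
43: 22843 = 43·531 + 10
47: 22843 = 47·486 + 1
53: 22843 = 53·431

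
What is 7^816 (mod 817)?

1

7^1 ≡ 7 (mod 817)
7^2 ≡ 7^2 = 49 ≡ 49 (mod 817)
7^4 ≡ 49^2 = 2401 ≡ 767 (mod 817)
7^8 ≡ 767^2 = 588289 ≡ 49 (mod 817)
7^16 ≡ 49^2 = 2401 ≡ 767 (mod 817)
7^32 ≡ 767^2 = 588289 ≡ 49 (mod 817)
7^64 ≡ 49^2 = 2401 ≡ 767 (mod 817)
7^128 ≡ 767^2 = 588289 ≡ 49 (mod 817)
7^256 ≡ 49^2 = 2401 ≡ 767 (mod 817)
7^512 ≡ 767^2 = 588289 ≡ 49 (mod 817)
816 = 512 + 256 + 32 + 16 in binary powers of 2.
So 7^816 ≡ 49 · 767 · 49 · 767 ≡ 1 (mod 817).
Since the result is 1, base 7 gives no evidence that 817 is composite.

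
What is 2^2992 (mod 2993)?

1841

2^1 ≡ 2 (mod 2993)
2^2 ≡ 2^2 = 4 ≡ 4 (mod 2993)
2^4 ≡ 4^2 = 16 ≡ 16 (mod 2993)
2^8 ≡ 16^2 = 256 ≡ 256 (mod 2993)
2^16 ≡ 256^2 = 65536 ≡ 2683 (mod 2993)
2^32 ≡ 2683^2 = 7198489 ≡ 324 (mod 2993)
2^64 ≡ 324^2 = 104976 ≡ 221 (mod 2993)
2^128 ≡ 221^2 = 48841 ≡ 953 (mod 2993)
2^256 ≡ 953^2 = 908209 ≡ 1330 (mod 2993)
2^512 ≡ 1330^2 = 1768900 ≡ 37 (mod 2993)
2^1024 ≡ 37^2 = 1369 ≡ 1369 (mod 2993)
2^2048 ≡ 1369^2 = 1874161 ≡ 543 (mod 2993)
2992 = 2048 + 512 + 256 + 128 + 32 + 16 in binary powers of 2.
So 2^2992 ≡ 543 · 37 · 1330 · 953 · 324 · 2683 ≡ 1841 (mod 2993).
Since 1841 ≠ 1, base 2 is a Fermat witness: 2993 is composite.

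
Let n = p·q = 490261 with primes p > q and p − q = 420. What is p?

941

Since p = q + 420, we have 490261 = q(q + 420), so q² + 420q − 490261 = 0.
Discriminant: 420² + 4·490261 = 176400 + 1961044 = 2137444; √2137444 = 1462.
q = (−420 + 1462)/2 = 521, and p = q + 420 = 941.
Check: 521 · 941 = 490261.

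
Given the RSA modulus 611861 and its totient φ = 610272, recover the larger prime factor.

φ(n) = (p−1)(q−1) = n − (p+q) + 1, so p + q = 611861 − 610272 + 1 = 1590.
p and q are the roots of t² − 1590t + 611861 = 0.
Discriminant: 1590² − 4·611861 = 2528100 − 2447444 = 80656; √80656 = 284.
q = (1590 − 284)/2 = 653, p = (1590 + 284)/2 = 937.
Check: 653 · 937 = 611861.

937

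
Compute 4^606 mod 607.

4^1 ≡ 4 (mod 607)
4^2 ≡ 4^2 = 16 ≡ 16 (mod 607)
4^4 ≡ 16^2 = 256 ≡ 256 (mod 607)
4^8 ≡ 256^2 = 65536 ≡ 587 (mod 607)
4^16 ≡ 587^2 = 344569 ≡ 400 (mod 607)
4^32 ≡ 400^2 = 160000 ≡ 359 (mod 607)
4^64 ≡ 359^2 = 128881 ≡ 197 (mod 607)
4^128 ≡ 197^2 = 38809 ≡ 568 (mod 607)
4^256 ≡ 568^2 = 322624 ≡ 307 (mod 607)
4^512 ≡ 307^2 = 94249 ≡ 164 (mod 607)
606 = 512 + 64 + 16 + 8 + 4 + 2 in binary powers of 2.
So 4^606 ≡ 164 · 197 · 400 · 587 · 256 · 16 ≡ 1 (mod 607).
Since the result is 1, base 4 gives no evidence that 607 is composite.

1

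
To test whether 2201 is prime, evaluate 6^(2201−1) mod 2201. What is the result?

1823

6^1 ≡ 6 (mod 2201)
6^2 ≡ 6^2 = 36 ≡ 36 (mod 2201)
6^4 ≡ 36^2 = 1296 ≡ 1296 (mod 2201)
6^8 ≡ 1296^2 = 1679616 ≡ 253 (mod 2201)
6^16 ≡ 253^2 = 64009 ≡ 180 (mod 2201)
6^32 ≡ 180^2 = 32400 ≡ 1586 (mod 2201)
6^64 ≡ 1586^2 = 2515396 ≡ 1854 (mod 2201)
6^128 ≡ 1854^2 = 3437316 ≡ 1555 (mod 2201)
6^256 ≡ 1555^2 = 2418025 ≡ 1327 (mod 2201)
6^512 ≡ 1327^2 = 1760929 ≡ 129 (mod 2201)
6^1024 ≡ 129^2 = 16641 ≡ 1234 (mod 2201)
6^2048 ≡ 1234^2 = 1522756 ≡ 1865 (mod 2201)
2200 = 2048 + 128 + 16 + 8 in binary powers of 2.
So 6^2200 ≡ 1865 · 1555 · 180 · 253 ≡ 1823 (mod 2201).
Since 1823 ≠ 1, base 6 is a Fermat witness: 2201 is composite.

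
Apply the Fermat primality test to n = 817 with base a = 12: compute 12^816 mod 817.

12^1 ≡ 12 (mod 817)
12^2 ≡ 12^2 = 144 ≡ 144 (mod 817)
12^4 ≡ 144^2 = 20736 ≡ 311 (mod 817)
12^8 ≡ 311^2 = 96721 ≡ 315 (mod 817)
12^16 ≡ 315^2 = 99225 ≡ 368 (mod 817)
12^32 ≡ 368^2 = 135424 ≡ 619 (mod 817)
12^64 ≡ 619^2 = 383161 ≡ 805 (mod 817)
12^128 ≡ 805^2 = 648025 ≡ 144 (mod 817)
12^256 ≡ 144^2 = 20736 ≡ 311 (mod 817)
12^512 ≡ 311^2 = 96721 ≡ 315 (mod 817)
816 = 512 + 256 + 32 + 16 in binary powers of 2.
So 12^816 ≡ 315 · 311 · 619 · 368 ≡ 704 (mod 817).
Since 704 ≠ 1, base 12 is a Fermat witness: 817 is composite.

704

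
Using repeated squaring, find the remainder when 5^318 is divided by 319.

5^1 ≡ 5 (mod 319)
5^2 ≡ 5^2 = 25 ≡ 25 (mod 319)
5^4 ≡ 25^2 = 625 ≡ 306 (mod 319)
5^8 ≡ 306^2 = 93636 ≡ 169 (mod 319)
5^16 ≡ 169^2 = 28561 ≡ 170 (mod 319)
5^32 ≡ 170^2 = 28900 ≡ 190 (mod 319)
5^64 ≡ 190^2 = 36100 ≡ 53 (mod 319)
5^128 ≡ 53^2 = 2809 ≡ 257 (mod 319)
5^256 ≡ 257^2 = 66049 ≡ 16 (mod 319)
318 = 256 + 32 + 16 + 8 + 4 + 2 in binary powers of 2.
So 5^318 ≡ 16 · 190 · 170 · 169 · 306 · 25 ≡ 136 (mod 319).
Since 136 ≠ 1, base 5 is a Fermat witness: 319 is composite.

136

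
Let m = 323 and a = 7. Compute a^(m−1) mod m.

83

7^1 ≡ 7 (mod 323)
7^2 ≡ 7^2 = 49 ≡ 49 (mod 323)
7^4 ≡ 49^2 = 2401 ≡ 140 (mod 323)
7^8 ≡ 140^2 = 19600 ≡ 220 (mod 323)
7^16 ≡ 220^2 = 48400 ≡ 273 (mod 323)
7^32 ≡ 273^2 = 74529 ≡ 239 (mod 323)
7^64 ≡ 239^2 = 57121 ≡ 273 (mod 323)
7^128 ≡ 273^2 = 74529 ≡ 239 (mod 323)
7^256 ≡ 239^2 = 57121 ≡ 273 (mod 323)
322 = 256 + 64 + 2 in binary powers of 2.
So 7^322 ≡ 273 · 273 · 49 ≡ 83 (mod 323).
Since 83 ≠ 1, base 7 is a Fermat witness: 323 is composite.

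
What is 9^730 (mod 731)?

13

9^1 ≡ 9 (mod 731)
9^2 ≡ 9^2 = 81 ≡ 81 (mod 731)
9^4 ≡ 81^2 = 6561 ≡ 713 (mod 731)
9^8 ≡ 713^2 = 508369 ≡ 324 (mod 731)
9^16 ≡ 324^2 = 104976 ≡ 443 (mod 731)
9^32 ≡ 443^2 = 196249 ≡ 341 (mod 731)
9^64 ≡ 341^2 = 116281 ≡ 52 (mod 731)
9^128 ≡ 52^2 = 2704 ≡ 511 (mod 731)
9^256 ≡ 511^2 = 261121 ≡ 154 (mod 731)
9^512 ≡ 154^2 = 23716 ≡ 324 (mod 731)
730 = 512 + 128 + 64 + 16 + 8 + 2 in binary powers of 2.
So 9^730 ≡ 324 · 511 · 52 · 443 · 324 · 81 ≡ 13 (mod 731).
Since 13 ≠ 1, base 9 is a Fermat witness: 731 is composite.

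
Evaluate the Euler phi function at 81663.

53784

Factor: 81663 = 3 · 163 · 167.
φ(81663) = (3−1) · (163−1) · (167−1) = 2 · 162 · 166 = 53784.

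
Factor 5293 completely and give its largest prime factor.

79

5293 = 67 · 79
79 is prime.
So 5293 = 67 · 79; the largest prime factor is 79.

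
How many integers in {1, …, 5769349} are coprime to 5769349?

Factor: 5769349 = 167 · 179 · 193.
φ(5769349) = (167−1) · (179−1) · (193−1) = 166 · 178 · 192 = 5673216.

5673216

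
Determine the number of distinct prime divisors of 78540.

78540 = 2^2 · 19635
19635 = 3 · 6545
6545 = 5 · 1309
1309 = 7 · 187
187 = 11 · 17
78540 = 2^2 · 3 · 5 · 7 · 11 · 17, which has 6 distinct prime factors.

6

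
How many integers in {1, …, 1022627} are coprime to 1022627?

976864

Factor: 1022627 = 29 · 179 · 197.
φ(1022627) = (29−1) · (179−1) · (197−1) = 28 · 178 · 196 = 976864.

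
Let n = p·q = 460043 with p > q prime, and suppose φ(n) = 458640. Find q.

φ(n) = (p−1)(q−1) = n − (p+q) + 1, so p + q = 460043 − 458640 + 1 = 1404.
p and q are the roots of t² − 1404t + 460043 = 0.
Discriminant: 1404² − 4·460043 = 1971216 − 1840172 = 131044; √131044 = 362.
q = (1404 − 362)/2 = 521, p = (1404 + 362)/2 = 883.
Check: 521 · 883 = 460043.

521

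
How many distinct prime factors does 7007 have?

7007 = 7^2 · 143
143 = 11 · 13
7007 = 7^2 · 11 · 13, which has 3 distinct prime factors.

3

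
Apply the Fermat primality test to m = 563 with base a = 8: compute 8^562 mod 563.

1

8^1 ≡ 8 (mod 563)
8^2 ≡ 8^2 = 64 ≡ 64 (mod 563)
8^4 ≡ 64^2 = 4096 ≡ 155 (mod 563)
8^8 ≡ 155^2 = 24025 ≡ 379 (mod 563)
8^16 ≡ 379^2 = 143641 ≡ 76 (mod 563)
8^32 ≡ 76^2 = 5776 ≡ 146 (mod 563)
8^64 ≡ 146^2 = 21316 ≡ 485 (mod 563)
8^128 ≡ 485^2 = 235225 ≡ 454 (mod 563)
8^256 ≡ 454^2 = 206116 ≡ 58 (mod 563)
8^512 ≡ 58^2 = 3364 ≡ 549 (mod 563)
562 = 512 + 32 + 16 + 2 in binary powers of 2.
So 8^562 ≡ 549 · 146 · 76 · 64 ≡ 1 (mod 563).
Since the result is 1, base 8 gives no evidence that 563 is composite.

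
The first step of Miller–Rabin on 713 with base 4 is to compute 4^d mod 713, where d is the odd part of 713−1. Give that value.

713 − 1 = 712 = 2^3 · 89, so d = 89.
4^1 ≡ 4 (mod 713)
4^2 ≡ 4^2 = 16 ≡ 16 (mod 713)
4^4 ≡ 16^2 = 256 ≡ 256 (mod 713)
4^8 ≡ 256^2 = 65536 ≡ 653 (mod 713)
4^16 ≡ 653^2 = 426409 ≡ 35 (mod 713)
4^32 ≡ 35^2 = 1225 ≡ 512 (mod 713)
4^64 ≡ 512^2 = 262144 ≡ 473 (mod 713)
89 = 64 + 16 + 8 + 1 in binary powers of 2.
So 4^89 ≡ 473 · 35 · 653 · 4 ≡ 349 (mod 713).
Squaring chain: 349 → 591 → 624; never reaches −1, so base 4 is a Miller–Rabin witness that 713 is composite.

349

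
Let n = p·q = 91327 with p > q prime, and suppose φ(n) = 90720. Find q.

271

φ(n) = (p−1)(q−1) = n − (p+q) + 1, so p + q = 91327 − 90720 + 1 = 608.
p and q are the roots of t² − 608t + 91327 = 0.
Discriminant: 608² − 4·91327 = 369664 − 365308 = 4356; √4356 = 66.
q = (608 − 66)/2 = 271, p = (608 + 66)/2 = 337.
Check: 271 · 337 = 91327.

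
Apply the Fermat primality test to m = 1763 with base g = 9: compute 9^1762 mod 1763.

9^1 ≡ 9 (mod 1763)
9^2 ≡ 9^2 = 81 ≡ 81 (mod 1763)
9^4 ≡ 81^2 = 6561 ≡ 1272 (mod 1763)
9^8 ≡ 1272^2 = 1617984 ≡ 1313 (mod 1763)
9^16 ≡ 1313^2 = 1723969 ≡ 1518 (mod 1763)
9^32 ≡ 1518^2 = 2304324 ≡ 83 (mod 1763)
9^64 ≡ 83^2 = 6889 ≡ 1600 (mod 1763)
9^128 ≡ 1600^2 = 2560000 ≡ 124 (mod 1763)
9^256 ≡ 124^2 = 15376 ≡ 1272 (mod 1763)
9^512 ≡ 1272^2 = 1617984 ≡ 1313 (mod 1763)
9^1024 ≡ 1313^2 = 1723969 ≡ 1518 (mod 1763)
1762 = 1024 + 512 + 128 + 64 + 32 + 2 in binary powers of 2.
So 9^1762 ≡ 1518 · 1313 · 124 · 1600 · 83 · 81 ≡ 1393 (mod 1763).
Since 1393 ≠ 1, base 9 is a Fermat witness: 1763 is composite.

1393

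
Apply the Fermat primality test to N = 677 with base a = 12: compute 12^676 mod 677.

1

12^1 ≡ 12 (mod 677)
12^2 ≡ 12^2 = 144 ≡ 144 (mod 677)
12^4 ≡ 144^2 = 20736 ≡ 426 (mod 677)
12^8 ≡ 426^2 = 181476 ≡ 40 (mod 677)
12^16 ≡ 40^2 = 1600 ≡ 246 (mod 677)
12^32 ≡ 246^2 = 60516 ≡ 263 (mod 677)
12^64 ≡ 263^2 = 69169 ≡ 115 (mod 677)
12^128 ≡ 115^2 = 13225 ≡ 362 (mod 677)
12^256 ≡ 362^2 = 131044 ≡ 383 (mod 677)
12^512 ≡ 383^2 = 146689 ≡ 457 (mod 677)
676 = 512 + 128 + 32 + 4 in binary powers of 2.
So 12^676 ≡ 457 · 362 · 263 · 426 ≡ 1 (mod 677).
Since the result is 1, base 12 gives no evidence that 677 is composite.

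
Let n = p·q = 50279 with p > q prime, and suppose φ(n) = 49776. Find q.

φ(n) = (p−1)(q−1) = n − (p+q) + 1, so p + q = 50279 − 49776 + 1 = 504.
p and q are the roots of t² − 504t + 50279 = 0.
Discriminant: 504² − 4·50279 = 254016 − 201116 = 52900; √52900 = 230.
q = (504 − 230)/2 = 137, p = (504 + 230)/2 = 367.
Check: 137 · 367 = 50279.

137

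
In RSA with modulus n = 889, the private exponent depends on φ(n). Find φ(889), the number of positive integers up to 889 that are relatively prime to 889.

756

Factor: 889 = 7 · 127.
φ(889) = (7−1) · (127−1) = 6 · 126 = 756.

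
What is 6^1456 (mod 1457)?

6^1 ≡ 6 (mod 1457)
6^2 ≡ 6^2 = 36 ≡ 36 (mod 1457)
6^4 ≡ 36^2 = 1296 ≡ 1296 (mod 1457)
6^8 ≡ 1296^2 = 1679616 ≡ 1152 (mod 1457)
6^16 ≡ 1152^2 = 1327104 ≡ 1234 (mod 1457)
6^32 ≡ 1234^2 = 1522756 ≡ 191 (mod 1457)
6^64 ≡ 191^2 = 36481 ≡ 56 (mod 1457)
6^128 ≡ 56^2 = 3136 ≡ 222 (mod 1457)
6^256 ≡ 222^2 = 49284 ≡ 1203 (mod 1457)
6^512 ≡ 1203^2 = 1447209 ≡ 408 (mod 1457)
6^1024 ≡ 408^2 = 166464 ≡ 366 (mod 1457)
1456 = 1024 + 256 + 128 + 32 + 16 in binary powers of 2.
So 6^1456 ≡ 366 · 1203 · 222 · 191 · 1234 ≡ 521 (mod 1457).
Since 521 ≠ 1, base 6 is a Fermat witness: 1457 is composite.

521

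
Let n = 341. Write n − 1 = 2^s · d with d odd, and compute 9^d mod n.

341 − 1 = 340 = 2^2 · 85, so d = 85.
9^1 ≡ 9 (mod 341)
9^2 ≡ 9^2 = 81 ≡ 81 (mod 341)
9^4 ≡ 81^2 = 6561 ≡ 82 (mod 341)
9^8 ≡ 82^2 = 6724 ≡ 245 (mod 341)
9^16 ≡ 245^2 = 60025 ≡ 9 (mod 341)
9^32 ≡ 9^2 = 81 ≡ 81 (mod 341)
9^64 ≡ 81^2 = 6561 ≡ 82 (mod 341)
85 = 64 + 16 + 4 + 1 in binary powers of 2.
So 9^85 ≡ 82 · 9 · 82 · 9 ≡ 67 (mod 341).
Squaring chain: 67 → 56; never reaches −1, so base 9 is a Miller–Rabin witness that 341 is composite.

67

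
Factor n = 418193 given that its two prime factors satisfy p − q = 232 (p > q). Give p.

773

Since p = q + 232, we have 418193 = q(q + 232), so q² + 232q − 418193 = 0.
Discriminant: 232² + 4·418193 = 53824 + 1672772 = 1726596; √1726596 = 1314.
q = (−232 + 1314)/2 = 541, and p = q + 232 = 773.
Check: 541 · 773 = 418193.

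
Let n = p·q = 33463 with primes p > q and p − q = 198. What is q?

Since p = q + 198, we have 33463 = q(q + 198), so q² + 198q − 33463 = 0.
Discriminant: 198² + 4·33463 = 39204 + 133852 = 173056; √173056 = 416.
q = (−198 + 416)/2 = 109, and p = q + 198 = 307.
Check: 109 · 307 = 33463.

109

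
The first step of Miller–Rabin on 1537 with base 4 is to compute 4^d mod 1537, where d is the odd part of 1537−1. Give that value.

64

1537 − 1 = 1536 = 2^9 · 3, so d = 3.
4^1 ≡ 4 (mod 1537)
4^2 ≡ 4^2 = 16 ≡ 16 (mod 1537)
3 = 2 + 1 in binary powers of 2.
So 4^3 ≡ 16 · 4 ≡ 64 (mod 1537).
Squaring chain: 64 → 1022 → 861 → 487 → 471 → 513 → 342 → 152 → 49; never reaches −1, so base 4 is a Miller–Rabin witness that 1537 is composite.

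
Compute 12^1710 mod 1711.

1362

12^1 ≡ 12 (mod 1711)
12^2 ≡ 12^2 = 144 ≡ 144 (mod 1711)
12^4 ≡ 144^2 = 20736 ≡ 204 (mod 1711)
12^8 ≡ 204^2 = 41616 ≡ 552 (mod 1711)
12^16 ≡ 552^2 = 304704 ≡ 146 (mod 1711)
12^32 ≡ 146^2 = 21316 ≡ 784 (mod 1711)
12^64 ≡ 784^2 = 614656 ≡ 407 (mod 1711)
12^128 ≡ 407^2 = 165649 ≡ 1393 (mod 1711)
12^256 ≡ 1393^2 = 1940449 ≡ 175 (mod 1711)
12^512 ≡ 175^2 = 30625 ≡ 1538 (mod 1711)
12^1024 ≡ 1538^2 = 2365444 ≡ 842 (mod 1711)
1710 = 1024 + 512 + 128 + 32 + 8 + 4 + 2 in binary powers of 2.
So 12^1710 ≡ 842 · 1538 · 1393 · 784 · 552 · 204 · 144 ≡ 1362 (mod 1711).
Since 1362 ≠ 1, base 12 is a Fermat witness: 1711 is composite.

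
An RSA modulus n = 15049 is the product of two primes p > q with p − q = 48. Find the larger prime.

149

Since p = q + 48, we have 15049 = q(q + 48), so q² + 48q − 15049 = 0.
Discriminant: 48² + 4·15049 = 2304 + 60196 = 62500; √62500 = 250.
q = (−48 + 250)/2 = 101, and p = q + 48 = 149.
Check: 101 · 149 = 15049.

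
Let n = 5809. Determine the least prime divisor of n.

37

5809 is odd.
Digit sum 22, not divisible by 3.
Ends in 9: not divisible by 5.
7: 5809 = 7·829 + 6
11: 5809 = 11·528 + 1
13: 5809 = 13·446 + 11
17: 5809 = 17·341 + 12
19: 5809 = 19·305 + 14
23: 5809 = 23·252 + 13
29: 5809 = 29·200 + 9
31: 5809 = 31·187 + 12
37: 5809 = 37·157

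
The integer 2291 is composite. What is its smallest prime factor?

2291 is odd.
Digit sum 14, not divisible by 3.
Ends in 1: not divisible by 5.
7: 2291 = 7·327 + 2
11: 2291 = 11·208 + 3
13: 2291 = 13·176 + 3
17: 2291 = 17·134 + 13
19: 2291 = 19·120 + 11
23: 2291 = 23·99 + 14
29: 2291 = 29·79

29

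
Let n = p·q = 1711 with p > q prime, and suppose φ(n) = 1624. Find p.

φ(n) = (p−1)(q−1) = n − (p+q) + 1, so p + q = 1711 − 1624 + 1 = 88.
p and q are the roots of t² − 88t + 1711 = 0.
Discriminant: 88² − 4·1711 = 7744 − 6844 = 900; √900 = 30.
q = (88 − 30)/2 = 29, p = (88 + 30)/2 = 59.
Check: 29 · 59 = 1711.

59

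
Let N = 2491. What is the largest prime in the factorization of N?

2491 = 47 · 53
53 is prime.
So 2491 = 47 · 53; the largest prime factor is 53.

53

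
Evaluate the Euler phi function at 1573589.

Factor: 1573589 = 59 · 149 · 179.
φ(1573589) = (59−1) · (149−1) · (179−1) = 58 · 148 · 178 = 1527952.

1527952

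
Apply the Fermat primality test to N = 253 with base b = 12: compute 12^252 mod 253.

12^1 ≡ 12 (mod 253)
12^2 ≡ 12^2 = 144 ≡ 144 (mod 253)
12^4 ≡ 144^2 = 20736 ≡ 243 (mod 253)
12^8 ≡ 243^2 = 59049 ≡ 100 (mod 253)
12^16 ≡ 100^2 = 10000 ≡ 133 (mod 253)
12^32 ≡ 133^2 = 17689 ≡ 232 (mod 253)
12^64 ≡ 232^2 = 53824 ≡ 188 (mod 253)
12^128 ≡ 188^2 = 35344 ≡ 177 (mod 253)
252 = 128 + 64 + 32 + 16 + 8 + 4 in binary powers of 2.
So 12^252 ≡ 177 · 188 · 232 · 133 · 100 · 243 ≡ 232 (mod 253).
Since 232 ≠ 1, base 12 is a Fermat witness: 253 is composite.

232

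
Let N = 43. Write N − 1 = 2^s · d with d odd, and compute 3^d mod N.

42

43 − 1 = 42 = 2^1 · 21, so d = 21.
3^1 ≡ 3 (mod 43)
3^2 ≡ 3^2 = 9 ≡ 9 (mod 43)
3^4 ≡ 9^2 = 81 ≡ 38 (mod 43)
3^8 ≡ 38^2 = 1444 ≡ 25 (mod 43)
3^16 ≡ 25^2 = 625 ≡ 23 (mod 43)
21 = 16 + 4 + 1 in binary powers of 2.
So 3^21 ≡ 23 · 38 · 3 ≡ 42 (mod 43).
Since 3^d ≡ 42 (mod 43), base 3 does not prove 43 composite.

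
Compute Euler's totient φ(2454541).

Factor: 2454541 = 71 · 181 · 191.
φ(2454541) = (71−1) · (181−1) · (191−1) = 70 · 180 · 190 = 2394000.

2394000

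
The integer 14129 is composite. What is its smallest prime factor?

14129 is odd.
Digit sum 17, not divisible by 3.
Ends in 9: not divisible by 5.
7: 14129 = 7·2018 + 3
11: 14129 = 11·1284 + 5
13: 14129 = 13·1086 + 11
17: 14129 = 17·831 + 2
19: 14129 = 19·743 + 12
23: 14129 = 23·614 + 7
29: 14129 = 29·487 + 6
31: 14129 = 31·455 + 24
37: 14129 = 37·381 + 32
41: 14129 = 41·344 + 25
43: 14129 = 43·328 + 25
47: 14129 = 47·300 + 29
53: 14129 = 53·266 + 31
59: 14129 = 59·239 + 28
61: 14129 = 61·231 + 38
67: 14129 = 67·210 + 59
71: 14129 = 71·199

71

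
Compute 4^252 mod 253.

4^1 ≡ 4 (mod 253)
4^2 ≡ 4^2 = 16 ≡ 16 (mod 253)
4^4 ≡ 16^2 = 256 ≡ 3 (mod 253)
4^8 ≡ 3^2 = 9 ≡ 9 (mod 253)
4^16 ≡ 9^2 = 81 ≡ 81 (mod 253)
4^32 ≡ 81^2 = 6561 ≡ 236 (mod 253)
4^64 ≡ 236^2 = 55696 ≡ 36 (mod 253)
4^128 ≡ 36^2 = 1296 ≡ 31 (mod 253)
252 = 128 + 64 + 32 + 16 + 8 + 4 in binary powers of 2.
So 4^252 ≡ 31 · 36 · 236 · 81 · 9 · 3 ≡ 236 (mod 253).
Since 236 ≠ 1, base 4 is a Fermat witness: 253 is composite.

236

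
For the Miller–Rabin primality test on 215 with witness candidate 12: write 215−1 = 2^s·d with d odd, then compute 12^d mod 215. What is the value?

215 − 1 = 214 = 2^1 · 107, so d = 107.
12^1 ≡ 12 (mod 215)
12^2 ≡ 12^2 = 144 ≡ 144 (mod 215)
12^4 ≡ 144^2 = 20736 ≡ 96 (mod 215)
12^8 ≡ 96^2 = 9216 ≡ 186 (mod 215)
12^16 ≡ 186^2 = 34596 ≡ 196 (mod 215)
12^32 ≡ 196^2 = 38416 ≡ 146 (mod 215)
12^64 ≡ 146^2 = 21316 ≡ 31 (mod 215)
107 = 64 + 32 + 8 + 2 + 1 in binary powers of 2.
So 12^107 ≡ 31 · 146 · 186 · 144 · 12 ≡ 28 (mod 215).
Squaring chain: 28; never reaches −1, so base 12 is a Miller–Rabin witness that 215 is composite.

28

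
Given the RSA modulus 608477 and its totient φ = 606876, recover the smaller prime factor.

φ(n) = (p−1)(q−1) = n − (p+q) + 1, so p + q = 608477 − 606876 + 1 = 1602.
p and q are the roots of t² − 1602t + 608477 = 0.
Discriminant: 1602² − 4·608477 = 2566404 − 2433908 = 132496; √132496 = 364.
q = (1602 − 364)/2 = 619, p = (1602 + 364)/2 = 983.
Check: 619 · 983 = 608477.

619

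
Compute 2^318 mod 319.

212

2^1 ≡ 2 (mod 319)
2^2 ≡ 2^2 = 4 ≡ 4 (mod 319)
2^4 ≡ 4^2 = 16 ≡ 16 (mod 319)
2^8 ≡ 16^2 = 256 ≡ 256 (mod 319)
2^16 ≡ 256^2 = 65536 ≡ 141 (mod 319)
2^32 ≡ 141^2 = 19881 ≡ 103 (mod 319)
2^64 ≡ 103^2 = 10609 ≡ 82 (mod 319)
2^128 ≡ 82^2 = 6724 ≡ 25 (mod 319)
2^256 ≡ 25^2 = 625 ≡ 306 (mod 319)
318 = 256 + 32 + 16 + 8 + 4 + 2 in binary powers of 2.
So 2^318 ≡ 306 · 103 · 141 · 256 · 16 · 4 ≡ 212 (mod 319).
Since 212 ≠ 1, base 2 is a Fermat witness: 319 is composite.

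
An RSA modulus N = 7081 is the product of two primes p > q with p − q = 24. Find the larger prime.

97

Since p = q + 24, we have 7081 = q(q + 24), so q² + 24q − 7081 = 0.
Discriminant: 24² + 4·7081 = 576 + 28324 = 28900; √28900 = 170.
q = (−24 + 170)/2 = 73, and p = q + 24 = 97.
Check: 73 · 97 = 7081.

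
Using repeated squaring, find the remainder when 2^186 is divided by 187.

2^1 ≡ 2 (mod 187)
2^2 ≡ 2^2 = 4 ≡ 4 (mod 187)
2^4 ≡ 4^2 = 16 ≡ 16 (mod 187)
2^8 ≡ 16^2 = 256 ≡ 69 (mod 187)
2^16 ≡ 69^2 = 4761 ≡ 86 (mod 187)
2^32 ≡ 86^2 = 7396 ≡ 103 (mod 187)
2^64 ≡ 103^2 = 10609 ≡ 137 (mod 187)
2^128 ≡ 137^2 = 18769 ≡ 69 (mod 187)
186 = 128 + 32 + 16 + 8 + 2 in binary powers of 2.
So 2^186 ≡ 69 · 103 · 86 · 69 · 4 ≡ 174 (mod 187).
Since 174 ≠ 1, base 2 is a Fermat witness: 187 is composite.

174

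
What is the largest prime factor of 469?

67

469 = 7 · 67
67 is prime.
So 469 = 7 · 67; the largest prime factor is 67.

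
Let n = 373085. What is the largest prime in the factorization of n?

373085 = 5 · 74617
74617 = 29 · 2573
2573 = 31 · 83
83 is prime.
So 373085 = 5 · 29 · 31 · 83; the largest prime factor is 83.

83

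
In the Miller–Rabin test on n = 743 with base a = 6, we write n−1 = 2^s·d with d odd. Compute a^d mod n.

743 − 1 = 742 = 2^1 · 371, so d = 371.
6^1 ≡ 6 (mod 743)
6^2 ≡ 6^2 = 36 ≡ 36 (mod 743)
6^4 ≡ 36^2 = 1296 ≡ 553 (mod 743)
6^8 ≡ 553^2 = 305809 ≡ 436 (mod 743)
6^16 ≡ 436^2 = 190096 ≡ 631 (mod 743)
6^32 ≡ 631^2 = 398161 ≡ 656 (mod 743)
6^64 ≡ 656^2 = 430336 ≡ 139 (mod 743)
6^128 ≡ 139^2 = 19321 ≡ 3 (mod 743)
6^256 ≡ 3^2 = 9 ≡ 9 (mod 743)
371 = 256 + 64 + 32 + 16 + 2 + 1 in binary powers of 2.
So 6^371 ≡ 9 · 139 · 656 · 631 · 36 · 6 ≡ 1 (mod 743).
Since 6^d ≡ 1 (mod 743), base 6 does not prove 743 composite.

1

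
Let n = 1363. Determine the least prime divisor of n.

29

1363 is odd.
Digit sum 13, not divisible by 3.
Ends in 3: not divisible by 5.
7: 1363 = 7·194 + 5
11: 1363 = 11·123 + 10
13: 1363 = 13·104 + 11
17: 1363 = 17·80 + 3
19: 1363 = 19·71 + 14
23: 1363 = 23·59 + 6
29: 1363 = 29·47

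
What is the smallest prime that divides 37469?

37469 is odd.
Digit sum 29, not divisible by 3.
Ends in 9: not divisible by 5.
7: 37469 = 7·5352 + 5
11: 37469 = 11·3406 + 3
13: 37469 = 13·2882 + 3
17: 37469 = 17·2204 + 1
19: 37469 = 19·1972 + 1
23: 37469 = 23·1629 + 2
29: 37469 = 29·1292 + 1
31: 37469 = 31·1208 + 21
37: 37469 = 37·1012 + 25
41: 37469 = 41·913 + 36
43: 37469 = 43·871 + 16
47: 37469 = 47·797 + 10
53: 37469 = 53·706 + 51
59: 37469 = 59·635 + 4
61: 37469 = 61·614 + 15
67: 37469 = 67·559 + 16
71: 37469 = 71·527 + 52
73: 37469 = 73·513 + 20
79: 37469 = 79·474 + 23
83: 37469 = 83·451 + 36
89: 37469 = 89·421

89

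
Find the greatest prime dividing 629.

37

629 = 17 · 37
37 is prime.
So 629 = 17 · 37; the largest prime factor is 37.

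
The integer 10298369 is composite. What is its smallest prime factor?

10298369 is odd.
Digit sum 38, not divisible by 3.
Ends in 9: not divisible by 5.
7: 10298369 = 7·1471195 + 4
11: 10298369 = 11·936215 + 4
13: 10298369 = 13·792182 + 3
17: 10298369 = 17·605786 + 7
19: 10298369 = 19·542019 + 8
23: 10298369 = 23·447755 + 4
29: 10298369 = 29·355116 + 5
31: 10298369 = 31·332205 + 14
37: 10298369 = 37·278334 + 11
41: 10298369 = 41·251179 + 30
43: 10298369 = 43·239496 + 41
47: 10298369 = 47·219114 + 11
53: 10298369 = 53·194308 + 45
59: 10298369 = 59·174548 + 37
61: 10298369 = 61·168825 + 44
67: 10298369 = 67·153707

67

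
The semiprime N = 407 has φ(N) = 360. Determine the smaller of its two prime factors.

φ(n) = (p−1)(q−1) = n − (p+q) + 1, so p + q = 407 − 360 + 1 = 48.
p and q are the roots of t² − 48t + 407 = 0.
Discriminant: 48² − 4·407 = 2304 − 1628 = 676; √676 = 26.
q = (48 − 26)/2 = 11, p = (48 + 26)/2 = 37.
Check: 11 · 37 = 407.

11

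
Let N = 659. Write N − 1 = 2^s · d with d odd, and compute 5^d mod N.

659 − 1 = 658 = 2^1 · 329, so d = 329.
5^1 ≡ 5 (mod 659)
5^2 ≡ 5^2 = 25 ≡ 25 (mod 659)
5^4 ≡ 25^2 = 625 ≡ 625 (mod 659)
5^8 ≡ 625^2 = 390625 ≡ 497 (mod 659)
5^16 ≡ 497^2 = 247009 ≡ 543 (mod 659)
5^32 ≡ 543^2 = 294849 ≡ 276 (mod 659)
5^64 ≡ 276^2 = 76176 ≡ 391 (mod 659)
5^128 ≡ 391^2 = 152881 ≡ 652 (mod 659)
5^256 ≡ 652^2 = 425104 ≡ 49 (mod 659)
329 = 256 + 64 + 8 + 1 in binary powers of 2.
So 5^329 ≡ 49 · 391 · 497 · 5 ≡ 1 (mod 659).
Since 5^d ≡ 1 (mod 659), base 5 does not prove 659 composite.

1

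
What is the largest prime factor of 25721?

89

25721 = 17 · 1513
1513 = 17 · 89
89 is prime.
So 25721 = 17^2 · 89; the largest prime factor is 89.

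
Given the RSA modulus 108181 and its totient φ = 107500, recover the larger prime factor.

431

φ(n) = (p−1)(q−1) = n − (p+q) + 1, so p + q = 108181 − 107500 + 1 = 682.
p and q are the roots of t² − 682t + 108181 = 0.
Discriminant: 682² − 4·108181 = 465124 − 432724 = 32400; √32400 = 180.
q = (682 − 180)/2 = 251, p = (682 + 180)/2 = 431.
Check: 251 · 431 = 108181.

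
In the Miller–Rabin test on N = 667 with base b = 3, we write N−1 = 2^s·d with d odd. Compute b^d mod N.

188

667 − 1 = 666 = 2^1 · 333, so d = 333.
3^1 ≡ 3 (mod 667)
3^2 ≡ 3^2 = 9 ≡ 9 (mod 667)
3^4 ≡ 9^2 = 81 ≡ 81 (mod 667)
3^8 ≡ 81^2 = 6561 ≡ 558 (mod 667)
3^16 ≡ 558^2 = 311364 ≡ 542 (mod 667)
3^32 ≡ 542^2 = 293764 ≡ 284 (mod 667)
3^64 ≡ 284^2 = 80656 ≡ 616 (mod 667)
3^128 ≡ 616^2 = 379456 ≡ 600 (mod 667)
3^256 ≡ 600^2 = 360000 ≡ 487 (mod 667)
333 = 256 + 64 + 8 + 4 + 1 in binary powers of 2.
So 3^333 ≡ 487 · 616 · 558 · 81 · 3 ≡ 188 (mod 667).
Squaring chain: 188; never reaches −1, so base 3 is a Miller–Rabin witness that 667 is composite.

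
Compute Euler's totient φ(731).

672

Factor: 731 = 17 · 43.
φ(731) = (17−1) · (43−1) = 16 · 42 = 672.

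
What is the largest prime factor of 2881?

2881 = 43 · 67
67 is prime.
So 2881 = 43 · 67; the largest prime factor is 67.

67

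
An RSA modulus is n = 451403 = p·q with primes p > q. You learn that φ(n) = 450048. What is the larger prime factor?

769

φ(n) = (p−1)(q−1) = n − (p+q) + 1, so p + q = 451403 − 450048 + 1 = 1356.
p and q are the roots of t² − 1356t + 451403 = 0.
Discriminant: 1356² − 4·451403 = 1838736 − 1805612 = 33124; √33124 = 182.
q = (1356 − 182)/2 = 587, p = (1356 + 182)/2 = 769.
Check: 587 · 769 = 451403.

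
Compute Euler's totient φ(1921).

1792

Factor: 1921 = 17 · 113.
φ(1921) = (17−1) · (113−1) = 16 · 112 = 1792.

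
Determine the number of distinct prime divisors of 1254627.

1254627 = 3^2 · 139403
139403 = 11 · 12673
12673 = 19 · 667
667 = 23 · 29
1254627 = 3^2 · 11 · 19 · 23 · 29, which has 5 distinct prime factors.

5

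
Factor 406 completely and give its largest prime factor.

29

406 = 2 · 203
203 = 7 · 29
29 is prime.
So 406 = 2 · 7 · 29; the largest prime factor is 29.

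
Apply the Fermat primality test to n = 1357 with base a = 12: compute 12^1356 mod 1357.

1130

12^1 ≡ 12 (mod 1357)
12^2 ≡ 12^2 = 144 ≡ 144 (mod 1357)
12^4 ≡ 144^2 = 20736 ≡ 381 (mod 1357)
12^8 ≡ 381^2 = 145161 ≡ 1319 (mod 1357)
12^16 ≡ 1319^2 = 1739761 ≡ 87 (mod 1357)
12^32 ≡ 87^2 = 7569 ≡ 784 (mod 1357)
12^64 ≡ 784^2 = 614656 ≡ 1292 (mod 1357)
12^128 ≡ 1292^2 = 1669264 ≡ 154 (mod 1357)
12^256 ≡ 154^2 = 23716 ≡ 647 (mod 1357)
12^512 ≡ 647^2 = 418609 ≡ 653 (mod 1357)
12^1024 ≡ 653^2 = 426409 ≡ 311 (mod 1357)
1356 = 1024 + 256 + 64 + 8 + 4 in binary powers of 2.
So 12^1356 ≡ 311 · 647 · 1292 · 1319 · 381 ≡ 1130 (mod 1357).
Since 1130 ≠ 1, base 12 is a Fermat witness: 1357 is composite.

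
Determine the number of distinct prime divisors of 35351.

35351 = 23 · 1537
1537 = 29 · 53
35351 = 23 · 29 · 53, which has 3 distinct prime factors.

3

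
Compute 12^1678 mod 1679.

653

12^1 ≡ 12 (mod 1679)
12^2 ≡ 12^2 = 144 ≡ 144 (mod 1679)
12^4 ≡ 144^2 = 20736 ≡ 588 (mod 1679)
12^8 ≡ 588^2 = 345744 ≡ 1549 (mod 1679)
12^16 ≡ 1549^2 = 2399401 ≡ 110 (mod 1679)
12^32 ≡ 110^2 = 12100 ≡ 347 (mod 1679)
12^64 ≡ 347^2 = 120409 ≡ 1200 (mod 1679)
12^128 ≡ 1200^2 = 1440000 ≡ 1097 (mod 1679)
12^256 ≡ 1097^2 = 1203409 ≡ 1245 (mod 1679)
12^512 ≡ 1245^2 = 1550025 ≡ 308 (mod 1679)
12^1024 ≡ 308^2 = 94864 ≡ 840 (mod 1679)
1678 = 1024 + 512 + 128 + 8 + 4 + 2 in binary powers of 2.
So 12^1678 ≡ 840 · 308 · 1097 · 1549 · 588 · 144 ≡ 653 (mod 1679).
Since 653 ≠ 1, base 12 is a Fermat witness: 1679 is composite.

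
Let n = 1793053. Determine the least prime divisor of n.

1793053 is odd.
Digit sum 28, not divisible by 3.
Ends in 3: not divisible by 5.
7: 1793053 = 7·256150 + 3
11: 1793053 = 11·163004 + 9
13: 1793053 = 13·137927 + 2
17: 1793053 = 17·105473 + 12
19: 1793053 = 19·94371 + 4
23: 1793053 = 23·77958 + 19
29: 1793053 = 29·61829 + 12
31: 1793053 = 31·57840 + 13
37: 1793053 = 37·48460 + 33
41: 1793053 = 41·43733

41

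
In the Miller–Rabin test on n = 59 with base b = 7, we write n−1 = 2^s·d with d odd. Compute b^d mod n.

59 − 1 = 58 = 2^1 · 29, so d = 29.
7^1 ≡ 7 (mod 59)
7^2 ≡ 7^2 = 49 ≡ 49 (mod 59)
7^4 ≡ 49^2 = 2401 ≡ 41 (mod 59)
7^8 ≡ 41^2 = 1681 ≡ 29 (mod 59)
7^16 ≡ 29^2 = 841 ≡ 15 (mod 59)
29 = 16 + 8 + 4 + 1 in binary powers of 2.
So 7^29 ≡ 15 · 29 · 41 · 7 ≡ 1 (mod 59).
Since 7^d ≡ 1 (mod 59), base 7 does not prove 59 composite.

1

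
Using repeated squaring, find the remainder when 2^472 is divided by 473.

422

2^1 ≡ 2 (mod 473)
2^2 ≡ 2^2 = 4 ≡ 4 (mod 473)
2^4 ≡ 4^2 = 16 ≡ 16 (mod 473)
2^8 ≡ 16^2 = 256 ≡ 256 (mod 473)
2^16 ≡ 256^2 = 65536 ≡ 262 (mod 473)
2^32 ≡ 262^2 = 68644 ≡ 59 (mod 473)
2^64 ≡ 59^2 = 3481 ≡ 170 (mod 473)
2^128 ≡ 170^2 = 28900 ≡ 47 (mod 473)
2^256 ≡ 47^2 = 2209 ≡ 317 (mod 473)
472 = 256 + 128 + 64 + 16 + 8 in binary powers of 2.
So 2^472 ≡ 317 · 47 · 170 · 262 · 256 ≡ 422 (mod 473).
Since 422 ≠ 1, base 2 is a Fermat witness: 473 is composite.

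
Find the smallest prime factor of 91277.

97

91277 is odd.
Digit sum 26, not divisible by 3.
Ends in 7: not divisible by 5.
7: 91277 = 7·13039 + 4
11: 91277 = 11·8297 + 10
13: 91277 = 13·7021 + 4
17: 91277 = 17·5369 + 4
19: 91277 = 19·4804 + 1
23: 91277 = 23·3968 + 13
29: 91277 = 29·3147 + 14
31: 91277 = 31·2944 + 13
37: 91277 = 37·2466 + 35
41: 91277 = 41·2226 + 11
43: 91277 = 43·2122 + 31
47: 91277 = 47·1942 + 3
53: 91277 = 53·1722 + 11
59: 91277 = 59·1547 + 4
61: 91277 = 61·1496 + 21
67: 91277 = 67·1362 + 23
71: 91277 = 71·1285 + 42
73: 91277 = 73·1250 + 27
79: 91277 = 79·1155 + 32
83: 91277 = 83·1099 + 60
89: 91277 = 89·1025 + 52
97: 91277 = 97·941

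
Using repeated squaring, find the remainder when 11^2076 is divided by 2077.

283

11^1 ≡ 11 (mod 2077)
11^2 ≡ 11^2 = 121 ≡ 121 (mod 2077)
11^4 ≡ 121^2 = 14641 ≡ 102 (mod 2077)
11^8 ≡ 102^2 = 10404 ≡ 19 (mod 2077)
11^16 ≡ 19^2 = 361 ≡ 361 (mod 2077)
11^32 ≡ 361^2 = 130321 ≡ 1547 (mod 2077)
11^64 ≡ 1547^2 = 2393209 ≡ 505 (mod 2077)
11^128 ≡ 505^2 = 255025 ≡ 1631 (mod 2077)
11^256 ≡ 1631^2 = 2660161 ≡ 1601 (mod 2077)
11^512 ≡ 1601^2 = 2563201 ≡ 183 (mod 2077)
11^1024 ≡ 183^2 = 33489 ≡ 257 (mod 2077)
11^2048 ≡ 257^2 = 66049 ≡ 1662 (mod 2077)
2076 = 2048 + 16 + 8 + 4 in binary powers of 2.
So 11^2076 ≡ 1662 · 361 · 19 · 102 ≡ 283 (mod 2077).
Since 283 ≠ 1, base 11 is a Fermat witness: 2077 is composite.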